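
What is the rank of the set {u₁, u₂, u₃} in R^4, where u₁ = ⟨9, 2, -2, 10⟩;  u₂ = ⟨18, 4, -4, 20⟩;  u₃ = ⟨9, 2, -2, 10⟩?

1

Row-reduce the 3×4 matrix with these as rows.
There is 1 pivot column, so rank = 1.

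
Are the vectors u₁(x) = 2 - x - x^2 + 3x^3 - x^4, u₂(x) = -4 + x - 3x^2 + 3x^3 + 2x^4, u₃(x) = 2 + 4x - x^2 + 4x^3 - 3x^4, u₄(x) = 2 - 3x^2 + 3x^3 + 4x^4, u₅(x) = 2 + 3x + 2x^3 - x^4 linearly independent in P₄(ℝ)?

Write each element as a coordinate vector in ℝ⁵ using {1, x, …, x^4}.
Place the vectors as rows of a 5×5 matrix and reduce to echelon form.
The reduction yields 5 nonzero rows, so the rank is 5.
Since rank = 5 (the number of vectors), the set is linearly independent.

linearly independent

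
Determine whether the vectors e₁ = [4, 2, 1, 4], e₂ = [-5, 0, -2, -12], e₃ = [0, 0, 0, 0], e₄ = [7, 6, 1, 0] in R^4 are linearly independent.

One of the vectors is the zero vector, so the set is linearly dependent.

linearly dependent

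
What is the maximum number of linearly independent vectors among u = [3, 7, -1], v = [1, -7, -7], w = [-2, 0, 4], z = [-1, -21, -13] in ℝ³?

2

Apply Gaussian elimination to the matrix whose rows are u, v, w, z.
There are 2 pivot columns, so rank = 2.
(With 4 elements in a 3-dimensional space the rank is at most 3.)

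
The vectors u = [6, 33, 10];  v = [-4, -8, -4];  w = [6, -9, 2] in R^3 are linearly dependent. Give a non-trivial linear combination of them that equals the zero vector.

u + 3v + w = 0

Solve the homogeneous system with u, v, w as columns by row-reducing the coefficient matrix.
A generator of the null space is (1, 3, 1).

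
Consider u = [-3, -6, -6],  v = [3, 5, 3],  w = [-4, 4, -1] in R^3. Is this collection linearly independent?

linearly independent

Place the vectors as rows of a 3×3 matrix and reduce to echelon form.
The reduction yields 3 nonzero rows, so the rank is 3.
Since rank = 3 (the number of vectors), the set is linearly independent.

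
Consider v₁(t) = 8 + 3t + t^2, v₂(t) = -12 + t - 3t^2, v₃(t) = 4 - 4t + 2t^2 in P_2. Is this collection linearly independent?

linearly dependent

Write each element as a coordinate vector in ℝ³ using {1, t, t^2}.
Row-reduce the matrix whose columns are v₁, v₂, v₃.
The reduction yields 2 nonzero rows, so the rank is 2.
Since rank 2 < 3, the set is linearly dependent.
Indeed v₁ + v₂ + v₃ = 0.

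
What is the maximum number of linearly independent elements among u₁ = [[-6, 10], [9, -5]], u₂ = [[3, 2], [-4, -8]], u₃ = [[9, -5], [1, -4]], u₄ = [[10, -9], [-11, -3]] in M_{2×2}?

Use coordinates relative to {E₁₁, E₁₂, E₂₁, E₂₂}.
Apply Gaussian elimination to the matrix whose rows are u₁, u₂, u₃, u₄.
There are 4 pivot columns, so rank = 4.

4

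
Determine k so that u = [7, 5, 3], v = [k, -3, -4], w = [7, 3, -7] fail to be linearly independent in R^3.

k = -7/2

Place the vectors as rows of a 3×3 matrix; dependence ⇔ determinant zero.
Cofactor expansion gives det = 44*k + 154.
Solving 44*k + 154 = 0 yields k = -7/2.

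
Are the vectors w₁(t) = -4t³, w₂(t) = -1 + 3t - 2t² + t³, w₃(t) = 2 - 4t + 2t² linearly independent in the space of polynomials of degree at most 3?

Write each element as a coordinate vector in ℝ⁴ using {1, t, …, t³}.
Place the vectors as rows of a 3×4 matrix and reduce to echelon form.
The reduction yields 3 nonzero rows, so the rank is 3.
Since rank = 3 (the number of vectors), the set is linearly independent.

linearly independent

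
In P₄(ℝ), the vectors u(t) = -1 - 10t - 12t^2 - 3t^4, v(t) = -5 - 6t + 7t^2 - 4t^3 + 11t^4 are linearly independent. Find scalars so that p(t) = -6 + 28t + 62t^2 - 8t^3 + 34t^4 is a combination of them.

p = -4u + 2v

Identify each element with its coordinate vector in ℝ⁵ via {1, t, …, t^4}.
Set up the augmented matrix [u | v | p] and row-reduce.
The system has the unique solution (c₁, c₂) = (-4, 2).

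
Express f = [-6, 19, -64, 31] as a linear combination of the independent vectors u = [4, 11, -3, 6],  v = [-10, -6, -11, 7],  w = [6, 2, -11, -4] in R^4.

f = 3u + 3v + 2w

Solve the system with u, v, w as columns and f as the right-hand side.
The system has the unique solution (c₁, c₂, c₃) = (3, 3, 2).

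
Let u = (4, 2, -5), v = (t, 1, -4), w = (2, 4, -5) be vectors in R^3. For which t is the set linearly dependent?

t = 19/5

Dependence holds iff the 3×3 matrix [u v w] is singular.
Expanding, det = 38 - 10*t.
Solving 38 - 10*t = 0 yields t = 19/5.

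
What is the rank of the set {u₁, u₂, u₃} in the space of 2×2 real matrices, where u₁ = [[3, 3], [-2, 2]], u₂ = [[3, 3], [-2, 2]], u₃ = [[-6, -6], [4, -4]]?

1

Use coordinates relative to {E₁₁, E₁₂, E₂₁, E₂₂}.
Row-reduce the 3×4 matrix with these as rows.
There is 1 pivot column, so rank = 1.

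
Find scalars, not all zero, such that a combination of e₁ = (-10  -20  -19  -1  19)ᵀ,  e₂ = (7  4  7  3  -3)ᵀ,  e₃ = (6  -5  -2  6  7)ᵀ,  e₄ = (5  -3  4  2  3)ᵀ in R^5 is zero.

e₁ + 3e₂ - e₃ - e₄ = 0

Set up α₁e₁ + … + α₄e₄ = 0 and solve the homogeneous system.
A generator of the null space is (1, 3, -1, -1).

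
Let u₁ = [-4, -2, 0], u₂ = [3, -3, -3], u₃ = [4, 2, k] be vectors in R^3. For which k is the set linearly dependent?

The set is linearly dependent precisely when det[u₁; u₂; u₃] = 0.
Cofactor expansion gives det = 18*k.
Setting this to zero gives k = 0.

k = 0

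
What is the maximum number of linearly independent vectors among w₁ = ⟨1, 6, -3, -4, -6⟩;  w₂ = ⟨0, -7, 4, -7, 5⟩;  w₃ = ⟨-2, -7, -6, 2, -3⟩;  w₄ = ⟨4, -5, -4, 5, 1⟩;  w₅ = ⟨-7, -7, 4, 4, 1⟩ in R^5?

5

Put the 5×5 matrix [w₁|w₂|w₃|w₄|w₅] into echelon form.
There are 5 pivot columns, so rank = 5.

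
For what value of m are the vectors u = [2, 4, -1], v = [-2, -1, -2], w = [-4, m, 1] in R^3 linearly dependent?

Dependence holds iff the 3×3 matrix [u v w] is singular.
The determinant works out to 6*m + 42.
This vanishes exactly when m = -7.

m = -7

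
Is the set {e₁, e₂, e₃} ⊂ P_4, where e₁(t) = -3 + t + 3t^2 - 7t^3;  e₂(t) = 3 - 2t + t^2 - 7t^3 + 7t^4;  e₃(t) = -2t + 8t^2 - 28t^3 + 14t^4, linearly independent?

linearly dependent

Take coordinates with respect to the standard basis {1, t, …, t^4}.
Row-reduce the matrix whose columns are e₁, e₂, e₃.
The reduction yields 2 nonzero rows, so the rank is 2.
Since rank 2 < 3, the set is linearly dependent.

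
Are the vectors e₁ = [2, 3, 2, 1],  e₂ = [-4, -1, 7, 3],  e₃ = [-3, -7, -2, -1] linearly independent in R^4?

linearly independent

Row-reduce the matrix whose columns are e₁, e₂, e₃.
The reduction yields 3 nonzero rows, so the rank is 3.
Since rank = 3 (the number of vectors), the set is linearly independent.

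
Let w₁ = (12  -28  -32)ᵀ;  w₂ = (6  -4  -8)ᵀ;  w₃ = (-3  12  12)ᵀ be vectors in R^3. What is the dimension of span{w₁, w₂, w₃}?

2

Apply Gaussian elimination to the matrix whose rows are w₁, w₂, w₃.
There are 2 pivot columns, so rank = 2.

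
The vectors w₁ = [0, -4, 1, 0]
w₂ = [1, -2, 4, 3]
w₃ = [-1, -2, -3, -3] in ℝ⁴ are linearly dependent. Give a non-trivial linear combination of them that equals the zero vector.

Write the vectors as columns of a matrix and find a nonzero vector in its null space.
One solution (up to scaling) is (1, -1, -1).

w₁ - w₂ - w₃ = 0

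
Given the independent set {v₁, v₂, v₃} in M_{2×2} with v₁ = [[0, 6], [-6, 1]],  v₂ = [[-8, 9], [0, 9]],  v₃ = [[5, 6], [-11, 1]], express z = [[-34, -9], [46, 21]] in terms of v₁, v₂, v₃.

Take coordinate vectors relative to {E₁₁, E₁₂, E₂₁, E₂₂}.
Write z = a₁v₁ + … + a₃v₃ and equate components.
Row-reducing the augmented matrix gives the unique coefficients (a₁, a₂, a₃) = (-4, 3, -2).

z = -4v₁ + 3v₂ - 2v₃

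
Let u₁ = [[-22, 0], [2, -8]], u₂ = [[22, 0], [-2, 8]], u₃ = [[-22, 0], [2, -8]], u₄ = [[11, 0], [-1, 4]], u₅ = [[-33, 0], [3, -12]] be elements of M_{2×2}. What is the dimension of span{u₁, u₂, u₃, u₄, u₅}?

dim = 1

Represent each element by its coordinate vector in ℝ⁴.
Form the matrix with u₁, u₂, u₃, u₄, u₅ as columns and reduce.
There is 1 pivot column, so rank = 1.
(With 5 elements in a 4-dimensional space the rank is at most 4.)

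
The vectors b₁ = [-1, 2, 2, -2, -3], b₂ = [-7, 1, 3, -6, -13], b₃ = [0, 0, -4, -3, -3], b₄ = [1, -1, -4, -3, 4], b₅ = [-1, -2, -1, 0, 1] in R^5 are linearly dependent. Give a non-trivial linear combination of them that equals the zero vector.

Write the vectors as columns of a matrix and find a nonzero vector in its null space.
A generator of the null space is (3, -1, 1, -1, 3).

3b₁ - b₂ + b₃ - b₄ + 3b₅ = 0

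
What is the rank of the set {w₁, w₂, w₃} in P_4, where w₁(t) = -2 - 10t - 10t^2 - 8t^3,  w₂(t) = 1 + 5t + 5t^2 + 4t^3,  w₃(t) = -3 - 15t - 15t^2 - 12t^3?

rank 1

Pass to coordinate vectors with respect to the basis {1, t, …, t^4}.
Put the 5×3 matrix [w₁|w₂|w₃] into echelon form.
There is 1 pivot column, so rank = 1.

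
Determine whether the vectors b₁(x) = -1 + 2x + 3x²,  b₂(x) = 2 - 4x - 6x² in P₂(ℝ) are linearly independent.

linearly dependent

Write each element as a coordinate vector in ℝ³ using {1, x, x²}.
One vector is a scalar multiple of another, so the set is dependent.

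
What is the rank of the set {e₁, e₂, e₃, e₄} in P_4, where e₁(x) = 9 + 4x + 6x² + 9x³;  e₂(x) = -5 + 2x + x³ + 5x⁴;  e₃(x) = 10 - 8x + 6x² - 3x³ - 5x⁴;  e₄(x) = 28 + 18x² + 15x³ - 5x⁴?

3

Pass to coordinate vectors with respect to the basis {1, x, …, x⁴}.
Row-reduce the 4×5 matrix with these as rows.
Reduction leaves 3 leading entries, giving rank 3.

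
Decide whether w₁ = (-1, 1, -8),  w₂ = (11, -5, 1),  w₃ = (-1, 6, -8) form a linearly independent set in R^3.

Form the 3×3 matrix with these as columns; its determinant is -435.
A nonzero determinant means the columns are linearly independent.

linearly independent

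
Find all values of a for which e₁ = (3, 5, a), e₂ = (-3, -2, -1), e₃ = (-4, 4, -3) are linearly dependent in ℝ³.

a = 1/4

Place the vectors as rows of a 3×3 matrix; dependence ⇔ determinant zero.
Expanding, det = 5 - 20*a.
Setting this to zero gives a = 1/4.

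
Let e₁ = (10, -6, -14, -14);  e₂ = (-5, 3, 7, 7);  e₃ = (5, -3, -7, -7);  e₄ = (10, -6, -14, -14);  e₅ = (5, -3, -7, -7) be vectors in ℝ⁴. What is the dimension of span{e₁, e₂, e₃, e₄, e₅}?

Form the matrix with e₁, e₂, e₃, e₄, e₅ as columns and reduce.
Reduction leaves 1 leading entry, giving rank 1.
(With 5 elements in a 4-dimensional space the rank is at most 4.)

1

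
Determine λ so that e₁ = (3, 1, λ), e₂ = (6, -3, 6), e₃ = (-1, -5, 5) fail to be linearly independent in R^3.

The set is linearly dependent precisely when det[e₁; e₂; e₃] = 0.
Expanding, det = 9 - 33*λ.
This vanishes exactly when λ = 3/11.

λ = 3/11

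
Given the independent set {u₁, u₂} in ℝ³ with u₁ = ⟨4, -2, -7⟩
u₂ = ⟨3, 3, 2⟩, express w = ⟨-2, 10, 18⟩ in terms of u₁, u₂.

Since u₁, u₂ are independent, the coefficients expressing w are uniquely determined by a linear system.
Back-substitution yields (c₁, c₂) = (-2, 2).

w = -2u₁ + 2u₂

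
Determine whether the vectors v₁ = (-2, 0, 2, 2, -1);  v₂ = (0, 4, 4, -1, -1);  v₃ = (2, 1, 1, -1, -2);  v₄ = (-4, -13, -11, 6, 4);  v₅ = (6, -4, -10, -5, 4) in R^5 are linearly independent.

linearly dependent

The matrix [v₁|v₂|v₃|v₄|v₅] has determinant 0.
A zero determinant means the columns are linearly dependent.
Indeed v₁ - 3v₂ - v₃ - v₄ = 0.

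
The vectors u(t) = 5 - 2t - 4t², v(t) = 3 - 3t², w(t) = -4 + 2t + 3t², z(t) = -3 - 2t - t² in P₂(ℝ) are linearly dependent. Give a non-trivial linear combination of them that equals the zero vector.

Write each element as a vector in ℝ³ using {1, t, t²}.
Row-reduce the matrix with u, v, w, z as columns; the null space gives the coefficients.
One solution (up to scaling) is (3, -1, 3, 0).

3u - v + 3w = 0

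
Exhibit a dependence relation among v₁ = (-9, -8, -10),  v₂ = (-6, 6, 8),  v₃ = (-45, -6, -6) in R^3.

3v₁ + 3v₂ - v₃ = 0

Row-reduce the matrix with v₁, v₂, v₃ as columns; the null space gives the coefficients.
One solution (up to scaling) is (3, 3, -1).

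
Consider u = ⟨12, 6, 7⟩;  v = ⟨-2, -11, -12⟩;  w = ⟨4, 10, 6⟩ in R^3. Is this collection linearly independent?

Row-reduce the matrix whose columns are u, v, w.
The reduction yields 3 nonzero rows, so the rank is 3.
Since rank = 3 (the number of vectors), the set is linearly independent.

linearly independent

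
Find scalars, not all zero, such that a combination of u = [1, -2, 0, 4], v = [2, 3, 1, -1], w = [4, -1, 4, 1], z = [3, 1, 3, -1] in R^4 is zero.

u - v - 2w + 3z = 0

Solve the homogeneous system with u, v, w, z as columns by row-reducing the coefficient matrix.
A generator of the null space is (1, -1, -2, 3).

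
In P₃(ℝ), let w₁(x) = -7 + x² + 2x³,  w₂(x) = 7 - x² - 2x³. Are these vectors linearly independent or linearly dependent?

linearly dependent

Take coordinates with respect to the standard basis {1, x, …, x³}.
Row-reduce the matrix whose columns are w₁, w₂.
The reduction yields 1 nonzero row, so the rank is 1.
Since rank 1 < 2, the set is linearly dependent.
Indeed w₁ + w₂ = 0.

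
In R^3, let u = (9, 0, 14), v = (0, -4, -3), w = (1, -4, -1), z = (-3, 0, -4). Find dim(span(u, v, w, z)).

3

Put the 3×4 matrix [u|v|w|z] into echelon form.
Reduction leaves 3 leading entries, giving rank 3.
(With 4 elements in a 3-dimensional space the rank is at most 3.)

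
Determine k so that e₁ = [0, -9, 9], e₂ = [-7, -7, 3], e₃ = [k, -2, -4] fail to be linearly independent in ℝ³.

Dependence holds iff the 3×3 matrix [e₁ e₂ e₃] is singular.
Expanding, det = 36*k + 378.
This vanishes exactly when k = -21/2.

k = -21/2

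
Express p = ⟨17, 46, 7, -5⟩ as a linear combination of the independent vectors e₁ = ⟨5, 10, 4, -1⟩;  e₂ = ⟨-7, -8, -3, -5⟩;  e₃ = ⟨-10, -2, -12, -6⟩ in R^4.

p = 4e₁ - e₂ + e₃

Solve the system with e₁, e₂, e₃ as columns and p as the right-hand side.
The system has the unique solution (a₁, a₂, a₃) = (4, -1, 1).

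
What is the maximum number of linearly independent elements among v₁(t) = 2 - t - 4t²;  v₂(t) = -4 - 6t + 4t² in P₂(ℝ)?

2

Use coordinates relative to {1, t, t²}.
Apply Gaussian elimination to the matrix whose rows are v₁, v₂.
The echelon form has 2 nonzero rows, so the rank is 2.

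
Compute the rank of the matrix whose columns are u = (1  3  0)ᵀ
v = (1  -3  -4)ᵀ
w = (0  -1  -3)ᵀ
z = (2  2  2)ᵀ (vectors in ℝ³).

Row-reduce the 4×3 matrix with these as rows.
Reduction leaves 3 leading entries, giving rank 3.
(With 4 elements in a 3-dimensional space the rank is at most 3.)

rank 3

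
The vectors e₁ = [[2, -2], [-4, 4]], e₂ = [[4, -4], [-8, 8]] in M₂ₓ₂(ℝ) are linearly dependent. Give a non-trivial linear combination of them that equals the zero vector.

2e₁ - e₂ = 0

Take coordinates with respect to {E₁₁, E₁₂, E₂₁, E₂₂}.
Set up α₁e₁ + α₂e₂ = 0 and solve the homogeneous system.
The free variable yields coefficients (2, -1) (any nonzero multiple also works).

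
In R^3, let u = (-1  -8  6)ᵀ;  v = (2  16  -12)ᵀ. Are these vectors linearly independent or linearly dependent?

linearly dependent

Row-reduce the matrix whose columns are u, v.
The reduction yields 1 nonzero row, so the rank is 1.
Since rank 1 < 2, the set is linearly dependent.
Indeed 2u + v = 0.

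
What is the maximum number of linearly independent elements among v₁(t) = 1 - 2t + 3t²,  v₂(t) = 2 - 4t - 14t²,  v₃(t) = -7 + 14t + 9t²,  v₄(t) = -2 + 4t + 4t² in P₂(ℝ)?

2

Represent each element by its coordinate vector in ℝ³.
Apply Gaussian elimination to the matrix whose rows are v₁, v₂, v₃, v₄.
The echelon form has 2 nonzero rows, so the rank is 2.
(With 4 elements in a 3-dimensional space the rank is at most 3.)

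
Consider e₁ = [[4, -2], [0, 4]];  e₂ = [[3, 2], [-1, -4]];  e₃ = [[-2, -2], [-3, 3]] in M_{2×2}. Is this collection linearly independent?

Take coordinates with respect to the standard basis {E₁₁, E₁₂, E₂₁, E₂₂}.
Row-reduce the matrix whose columns are e₁, e₂, e₃.
The reduction yields 3 nonzero rows, so the rank is 3.
Since rank = 3 (the number of vectors), the set is linearly independent.

linearly independent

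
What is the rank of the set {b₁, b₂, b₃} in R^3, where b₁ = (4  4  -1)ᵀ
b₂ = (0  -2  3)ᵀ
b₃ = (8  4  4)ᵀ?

Row-reduce the 3×3 matrix with these as rows.
Exactly 2 pivots survive; hence the rank is 2.

rank 2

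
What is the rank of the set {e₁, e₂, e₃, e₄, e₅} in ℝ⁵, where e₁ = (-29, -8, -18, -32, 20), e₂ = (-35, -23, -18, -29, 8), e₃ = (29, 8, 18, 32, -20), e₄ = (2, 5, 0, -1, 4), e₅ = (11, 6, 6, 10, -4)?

2

Put the 5×5 matrix [e₁|e₂|e₃|e₄|e₅] into echelon form.
Exactly 2 pivots survive; hence the rank is 2.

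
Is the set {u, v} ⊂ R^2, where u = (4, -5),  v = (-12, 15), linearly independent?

One vector is a scalar multiple of another, so the set is dependent.

linearly dependent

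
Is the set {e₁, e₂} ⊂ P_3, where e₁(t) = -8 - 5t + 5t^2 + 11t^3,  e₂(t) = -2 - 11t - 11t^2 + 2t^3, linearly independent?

linearly independent

Write each element as a coordinate vector in ℝ⁴ using {1, t, …, t^3}.
Place the vectors as rows of a 2×4 matrix and reduce to echelon form.
The reduction yields 2 nonzero rows, so the rank is 2.
Since rank = 2 (the number of vectors), the set is linearly independent.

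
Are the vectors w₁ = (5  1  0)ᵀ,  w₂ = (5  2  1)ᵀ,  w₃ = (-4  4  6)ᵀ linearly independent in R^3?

Place the vectors as rows of a 3×3 matrix and reduce to echelon form.
The reduction yields 3 nonzero rows, so the rank is 3.
Since rank = 3 (the number of vectors), the set is linearly independent.

linearly independent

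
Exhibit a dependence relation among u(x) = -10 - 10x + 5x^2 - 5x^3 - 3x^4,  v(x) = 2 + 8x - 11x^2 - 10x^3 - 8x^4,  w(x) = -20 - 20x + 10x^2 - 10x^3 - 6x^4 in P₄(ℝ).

2u - w = 0

Take coordinates with respect to {1, x, …, x^4}.
Solve the homogeneous system with u, v, w as columns by row-reducing the coefficient matrix.
A generator of the null space is (2, 0, -1).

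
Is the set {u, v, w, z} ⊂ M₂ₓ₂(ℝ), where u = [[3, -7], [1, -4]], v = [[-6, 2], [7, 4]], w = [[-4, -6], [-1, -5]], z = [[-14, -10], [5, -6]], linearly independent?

Write each element as a coordinate vector in ℝ⁴ using {E₁₁, E₁₂, E₂₁, E₂₂}.
Form the 4×4 matrix with these as columns; its determinant is 0.
A zero determinant means the columns are linearly dependent.
Indeed v + 2w - z = 0.

linearly dependent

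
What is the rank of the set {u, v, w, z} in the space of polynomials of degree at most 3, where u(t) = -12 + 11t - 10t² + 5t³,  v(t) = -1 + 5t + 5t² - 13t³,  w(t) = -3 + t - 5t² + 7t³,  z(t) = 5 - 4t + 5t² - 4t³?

Use coordinates relative to {1, t, …, t³}.
Put the 4×4 matrix [u|v|w|z] into echelon form.
The echelon form has 2 nonzero rows, so the rank is 2.

2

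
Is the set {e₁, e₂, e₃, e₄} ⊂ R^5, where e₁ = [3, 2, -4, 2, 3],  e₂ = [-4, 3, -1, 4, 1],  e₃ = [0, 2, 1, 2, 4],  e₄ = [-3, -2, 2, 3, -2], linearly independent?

Row-reduce the matrix whose columns are e₁, e₂, e₃, e₄.
The reduction yields 4 nonzero rows, so the rank is 4.
Since rank = 4 (the number of vectors), the set is linearly independent.

linearly independent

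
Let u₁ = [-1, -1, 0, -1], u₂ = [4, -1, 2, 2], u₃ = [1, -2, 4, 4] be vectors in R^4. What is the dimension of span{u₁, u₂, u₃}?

Put the 4×3 matrix [u₁|u₂|u₃] into echelon form.
There are 3 pivot columns, so rank = 3.

3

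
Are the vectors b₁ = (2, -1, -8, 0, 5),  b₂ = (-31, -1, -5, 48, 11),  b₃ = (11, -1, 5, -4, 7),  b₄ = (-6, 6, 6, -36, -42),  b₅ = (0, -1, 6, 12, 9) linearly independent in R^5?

linearly dependent

Form the 5×5 matrix with these as columns; its determinant is 0.
A zero determinant means the columns are linearly dependent.
Indeed 2b₁ + b₂ + 3b₃ + b₄ = 0.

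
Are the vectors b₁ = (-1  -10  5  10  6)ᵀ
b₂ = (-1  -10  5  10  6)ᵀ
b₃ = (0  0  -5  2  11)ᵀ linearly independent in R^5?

linearly dependent

Two of the vectors are equal, giving an immediate dependence.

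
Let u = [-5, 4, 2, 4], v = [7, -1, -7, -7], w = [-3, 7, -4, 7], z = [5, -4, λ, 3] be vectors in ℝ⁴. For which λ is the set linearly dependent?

Dependence holds iff the 4×4 matrix [u v w z] is singular.
Expanding, det = 138*λ + 437.
Setting this to zero gives λ = -19/6.

λ = -19/6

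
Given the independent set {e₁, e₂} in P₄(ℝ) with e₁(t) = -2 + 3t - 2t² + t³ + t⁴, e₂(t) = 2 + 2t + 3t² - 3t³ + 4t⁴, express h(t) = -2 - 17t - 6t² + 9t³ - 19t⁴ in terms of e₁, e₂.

Identify each element with its coordinate vector in ℝ⁵ via {1, t, …, t⁴}.
Solve the system with e₁, e₂ as columns and h as the right-hand side.
Back-substitution yields (a₁, a₂) = (-3, -4).

h = -3e₁ - 4e₂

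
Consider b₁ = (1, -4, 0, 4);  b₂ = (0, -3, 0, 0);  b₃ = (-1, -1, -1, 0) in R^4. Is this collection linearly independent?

Row-reduce the matrix whose columns are b₁, b₂, b₃.
The reduction yields 3 nonzero rows, so the rank is 3.
Since rank = 3 (the number of vectors), the set is linearly independent.

linearly independent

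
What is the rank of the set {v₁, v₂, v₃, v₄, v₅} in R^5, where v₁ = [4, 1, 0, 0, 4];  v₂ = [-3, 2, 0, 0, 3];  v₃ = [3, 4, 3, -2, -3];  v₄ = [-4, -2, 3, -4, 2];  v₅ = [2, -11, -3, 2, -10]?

Apply Gaussian elimination to the matrix whose rows are v₁, v₂, v₃, v₄, v₅.
Exactly 4 pivots survive; hence the rank is 4.

4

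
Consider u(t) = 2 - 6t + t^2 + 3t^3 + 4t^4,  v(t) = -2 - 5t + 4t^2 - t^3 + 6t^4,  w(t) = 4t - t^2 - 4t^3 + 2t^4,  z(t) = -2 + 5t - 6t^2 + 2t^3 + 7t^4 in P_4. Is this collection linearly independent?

linearly independent

Write each element as a coordinate vector in ℝ⁵ using {1, t, …, t^4}.
Place the vectors as rows of a 4×5 matrix and reduce to echelon form.
The reduction yields 4 nonzero rows, so the rank is 4.
Since rank = 4 (the number of vectors), the set is linearly independent.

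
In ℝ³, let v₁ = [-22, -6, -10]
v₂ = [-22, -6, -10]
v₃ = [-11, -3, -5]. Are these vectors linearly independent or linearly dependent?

linearly dependent

Place the vectors as rows of a 3×3 matrix and reduce to echelon form.
The reduction yields 1 nonzero row, so the rank is 1.
Since rank 1 < 3, the set is linearly dependent.
Indeed v₁ - v₂ = 0.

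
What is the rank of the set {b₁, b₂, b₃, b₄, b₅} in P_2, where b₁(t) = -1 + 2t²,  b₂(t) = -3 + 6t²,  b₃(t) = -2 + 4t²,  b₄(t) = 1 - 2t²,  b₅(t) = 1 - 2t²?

rank 1

Represent each element by its coordinate vector in ℝ³.
Form the matrix with b₁, b₂, b₃, b₄, b₅ as columns and reduce.
Reduction leaves 1 leading entry, giving rank 1.
(With 5 elements in a 3-dimensional space the rank is at most 3.)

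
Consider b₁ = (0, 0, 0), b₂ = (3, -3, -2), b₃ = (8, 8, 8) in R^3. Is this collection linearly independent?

linearly dependent

One of the vectors is the zero vector, so the set is linearly dependent.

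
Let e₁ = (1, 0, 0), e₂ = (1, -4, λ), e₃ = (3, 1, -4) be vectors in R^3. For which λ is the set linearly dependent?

Place the vectors as rows of a 3×3 matrix; dependence ⇔ determinant zero.
Expanding, det = 16 - λ.
Solving 16 - λ = 0 yields λ = 16.

λ = 16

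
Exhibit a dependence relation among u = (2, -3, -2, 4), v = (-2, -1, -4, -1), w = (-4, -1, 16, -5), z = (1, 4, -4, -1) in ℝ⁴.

2u + v + w + 2z = 0

Write the vectors as columns of a matrix and find a nonzero vector in its null space.
One solution (up to scaling) is (2, 1, 1, 2).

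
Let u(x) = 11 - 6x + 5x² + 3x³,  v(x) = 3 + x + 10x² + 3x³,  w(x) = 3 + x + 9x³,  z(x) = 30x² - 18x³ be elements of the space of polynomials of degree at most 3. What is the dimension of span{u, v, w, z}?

Pass to coordinate vectors with respect to the basis {1, x, …, x³}.
Form the matrix with u, v, w, z as columns and reduce.
Reduction leaves 3 leading entries, giving rank 3.

dim = 3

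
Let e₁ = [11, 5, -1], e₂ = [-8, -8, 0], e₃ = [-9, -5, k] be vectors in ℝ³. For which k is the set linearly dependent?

Dependence holds iff the 3×3 matrix [e₁ e₂ e₃] is singular.
The determinant works out to 32 - 48*k.
Solving 32 - 48*k = 0 yields k = 2/3.

k = 2/3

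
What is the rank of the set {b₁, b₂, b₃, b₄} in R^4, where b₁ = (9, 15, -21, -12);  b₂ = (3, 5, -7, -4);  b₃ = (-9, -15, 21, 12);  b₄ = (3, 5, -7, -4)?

Apply Gaussian elimination to the matrix whose rows are b₁, b₂, b₃, b₄.
Exactly 1 pivot survives; hence the rank is 1.

1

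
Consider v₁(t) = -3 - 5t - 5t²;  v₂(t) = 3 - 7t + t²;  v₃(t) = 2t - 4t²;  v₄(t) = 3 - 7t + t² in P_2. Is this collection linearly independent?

linearly dependent

Take coordinates with respect to the standard basis {1, t, t²}.
There are 4 vectors in a 3-dimensional space, so they cannot be linearly independent.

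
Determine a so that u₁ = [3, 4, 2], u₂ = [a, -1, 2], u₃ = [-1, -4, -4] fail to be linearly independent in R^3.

The set is linearly dependent precisely when det[u₁; u₂; u₃] = 0.
The determinant works out to 8*a + 26.
This vanishes exactly when a = -13/4.

a = -13/4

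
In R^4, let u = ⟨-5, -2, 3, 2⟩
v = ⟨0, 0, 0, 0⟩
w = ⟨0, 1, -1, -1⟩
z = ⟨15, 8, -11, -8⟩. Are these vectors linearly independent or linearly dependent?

One of the vectors is the zero vector, so the set is linearly dependent.

linearly dependent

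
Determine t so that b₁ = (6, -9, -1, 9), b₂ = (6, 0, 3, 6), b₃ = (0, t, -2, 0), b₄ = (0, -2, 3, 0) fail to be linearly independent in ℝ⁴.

t = 4/3

The set is linearly dependent precisely when det[b₁; b₂; b₃; b₄] = 0.
Cofactor expansion gives det = 72 - 54*t.
This vanishes exactly when t = 4/3.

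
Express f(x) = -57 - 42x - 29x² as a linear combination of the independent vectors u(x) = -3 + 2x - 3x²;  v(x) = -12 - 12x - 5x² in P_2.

f = 3u + 4v

Take coordinate vectors relative to {1, x, x²}.
Write f = α₁u + α₂v and equate components.
The system has the unique solution (α₁, α₂) = (3, 4).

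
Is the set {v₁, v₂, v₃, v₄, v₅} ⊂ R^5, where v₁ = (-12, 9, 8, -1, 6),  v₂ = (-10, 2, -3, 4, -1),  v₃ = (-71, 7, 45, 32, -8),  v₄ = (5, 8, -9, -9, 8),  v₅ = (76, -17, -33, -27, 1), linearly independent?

linearly dependent

Form the 5×5 matrix with these as columns; its determinant is 0.
A zero determinant means the columns are linearly dependent.
Indeed 3v₁ + 2v₂ - v₃ - 3v₄ = 0.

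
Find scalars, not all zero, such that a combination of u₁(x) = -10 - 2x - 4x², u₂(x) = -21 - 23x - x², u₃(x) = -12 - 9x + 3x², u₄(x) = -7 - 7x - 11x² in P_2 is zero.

u₁ + u₂ - 2u₃ - u₄ = 0

Write each element as a vector in ℝ³ using {1, x, x²}.
Write the vectors as columns of a matrix and find a nonzero vector in its null space.
A generator of the null space is (1, 1, -2, -1).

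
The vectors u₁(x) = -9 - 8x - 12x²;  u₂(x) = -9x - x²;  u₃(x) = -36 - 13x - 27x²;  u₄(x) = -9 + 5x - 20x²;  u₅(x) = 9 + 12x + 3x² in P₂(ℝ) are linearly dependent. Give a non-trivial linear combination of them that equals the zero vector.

6u₁ - 5u₂ - u₃ - 2u₄ = 0

Take coordinates with respect to {1, x, x²}.
Write the vectors as columns of a matrix and find a nonzero vector in its null space.
A generator of the null space is (6, -5, -1, -2, 0).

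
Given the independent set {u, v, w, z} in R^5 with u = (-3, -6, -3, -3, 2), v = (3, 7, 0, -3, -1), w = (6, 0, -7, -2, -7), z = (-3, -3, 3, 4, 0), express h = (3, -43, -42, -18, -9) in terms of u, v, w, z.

h = 4u - 4v + 3w - 3z

Solve the system with u, v, w, z as columns and h as the right-hand side.
Back-substitution yields (α₁, …, α₄) = (4, -4, 3, -3).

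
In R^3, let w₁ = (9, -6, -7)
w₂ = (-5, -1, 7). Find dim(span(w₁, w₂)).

2

Put the 3×2 matrix [w₁|w₂] into echelon form.
Exactly 2 pivots survive; hence the rank is 2.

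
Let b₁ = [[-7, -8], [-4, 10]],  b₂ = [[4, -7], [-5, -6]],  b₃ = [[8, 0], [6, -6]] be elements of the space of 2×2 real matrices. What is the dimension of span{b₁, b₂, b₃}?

dim = 3

Use coordinates relative to {E₁₁, E₁₂, E₂₁, E₂₂}.
Apply Gaussian elimination to the matrix whose rows are b₁, b₂, b₃.
Exactly 3 pivots survive; hence the rank is 3.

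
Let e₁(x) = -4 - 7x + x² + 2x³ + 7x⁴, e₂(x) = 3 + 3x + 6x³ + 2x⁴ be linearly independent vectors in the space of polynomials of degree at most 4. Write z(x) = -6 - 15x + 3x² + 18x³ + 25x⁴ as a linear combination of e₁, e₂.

z = 3e₁ + 2e₂

Take coordinate vectors relative to {1, x, …, x⁴}.
Solve the system with e₁, e₂ as columns and z as the right-hand side.
Row-reducing the augmented matrix gives the unique coefficients (a₁, a₂) = (3, 2).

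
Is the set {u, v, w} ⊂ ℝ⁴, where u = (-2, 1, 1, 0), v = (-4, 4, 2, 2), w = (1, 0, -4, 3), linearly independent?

Place the vectors as rows of a 3×4 matrix and reduce to echelon form.
The reduction yields 3 nonzero rows, so the rank is 3.
Since rank = 3 (the number of vectors), the set is linearly independent.

linearly independent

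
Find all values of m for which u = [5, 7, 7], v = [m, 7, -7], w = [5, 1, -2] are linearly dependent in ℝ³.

Place the vectors as rows of a 3×3 matrix; dependence ⇔ determinant zero.
Cofactor expansion gives det = 21*m - 525.
Setting this to zero gives m = 25.

m = 25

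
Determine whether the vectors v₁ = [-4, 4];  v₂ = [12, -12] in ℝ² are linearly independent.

linearly dependent

The matrix [v₁|v₂] has determinant 0.
A zero determinant means the columns are linearly dependent.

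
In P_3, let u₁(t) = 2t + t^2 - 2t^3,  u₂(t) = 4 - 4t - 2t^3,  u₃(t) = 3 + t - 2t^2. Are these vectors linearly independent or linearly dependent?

linearly independent

Write each element as a coordinate vector in ℝ⁴ using {1, t, …, t^3}.
Place the vectors as rows of a 3×4 matrix and reduce to echelon form.
The reduction yields 3 nonzero rows, so the rank is 3.
Since rank = 3 (the number of vectors), the set is linearly independent.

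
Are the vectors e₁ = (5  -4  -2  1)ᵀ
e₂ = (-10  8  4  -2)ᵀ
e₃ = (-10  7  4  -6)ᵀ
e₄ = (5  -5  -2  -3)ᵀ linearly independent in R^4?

linearly dependent

The matrix [e₁|e₂|e₃|e₄] has determinant 0.
A zero determinant means the columns are linearly dependent.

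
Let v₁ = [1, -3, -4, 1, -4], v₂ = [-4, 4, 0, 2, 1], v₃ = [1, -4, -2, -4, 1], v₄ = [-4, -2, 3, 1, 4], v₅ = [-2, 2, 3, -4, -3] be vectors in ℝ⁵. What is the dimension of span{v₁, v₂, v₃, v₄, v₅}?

5

Apply Gaussian elimination to the matrix whose rows are v₁, v₂, v₃, v₄, v₅.
There are 5 pivot columns, so rank = 5.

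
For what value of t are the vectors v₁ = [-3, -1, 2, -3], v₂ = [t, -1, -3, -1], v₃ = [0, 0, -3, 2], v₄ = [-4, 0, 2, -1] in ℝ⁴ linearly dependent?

Place the vectors as rows of a 4×4 matrix; dependence ⇔ determinant zero.
Cofactor expansion gives det = 13 - t.
Setting this to zero gives t = 13.

t = 13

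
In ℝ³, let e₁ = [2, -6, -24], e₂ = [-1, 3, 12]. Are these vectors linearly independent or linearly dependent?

Place the vectors as rows of a 2×3 matrix and reduce to echelon form.
The reduction yields 1 nonzero row, so the rank is 1.
Since rank 1 < 2, the set is linearly dependent.
Indeed e₁ + 2e₂ = 0.

linearly dependent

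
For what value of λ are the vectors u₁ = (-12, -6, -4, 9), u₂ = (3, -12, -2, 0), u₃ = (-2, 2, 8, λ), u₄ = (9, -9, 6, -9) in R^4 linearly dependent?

Place the vectors as rows of a 4×4 matrix; dependence ⇔ determinant zero.
Expanding, det = -972*λ - 4860.
Setting this to zero gives λ = -5.

λ = -5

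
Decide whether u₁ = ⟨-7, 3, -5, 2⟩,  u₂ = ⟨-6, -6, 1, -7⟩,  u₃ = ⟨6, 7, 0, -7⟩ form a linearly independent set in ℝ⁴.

Row-reduce the matrix whose columns are u₁, u₂, u₃.
The reduction yields 3 nonzero rows, so the rank is 3.
Since rank = 3 (the number of vectors), the set is linearly independent.

linearly independent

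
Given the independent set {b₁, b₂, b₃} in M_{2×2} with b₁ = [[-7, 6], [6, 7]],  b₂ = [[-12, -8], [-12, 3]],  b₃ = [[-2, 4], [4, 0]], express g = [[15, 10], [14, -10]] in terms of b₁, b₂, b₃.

g = -b₁ - b₂ + 2b₃

Identify each element with its coordinate vector in ℝ⁴ via {E₁₁, E₁₂, E₂₁, E₂₂}.
Solve the system with b₁, b₂, b₃ as columns and g as the right-hand side.
Row-reducing the augmented matrix gives the unique coefficients (a₁, a₂, a₃) = (-1, -1, 2).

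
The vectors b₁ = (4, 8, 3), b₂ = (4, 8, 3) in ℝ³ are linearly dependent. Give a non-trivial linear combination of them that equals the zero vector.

b₁ - b₂ = 0

Row-reduce the matrix with b₁, b₂ as columns; the null space gives the coefficients.
One solution (up to scaling) is (1, -1).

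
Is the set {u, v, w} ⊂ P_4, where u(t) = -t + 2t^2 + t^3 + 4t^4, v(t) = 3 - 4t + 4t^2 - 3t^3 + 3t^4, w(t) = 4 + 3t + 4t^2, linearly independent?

linearly independent

Write each element as a coordinate vector in ℝ⁵ using {1, t, …, t^4}.
Place the vectors as rows of a 3×5 matrix and reduce to echelon form.
The reduction yields 3 nonzero rows, so the rank is 3.
Since rank = 3 (the number of vectors), the set is linearly independent.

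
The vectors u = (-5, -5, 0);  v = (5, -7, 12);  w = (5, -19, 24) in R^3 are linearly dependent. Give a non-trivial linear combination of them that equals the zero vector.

u + 2v - w = 0

Row-reduce the matrix with u, v, w as columns; the null space gives the coefficients.
A generator of the null space is (1, 2, -1).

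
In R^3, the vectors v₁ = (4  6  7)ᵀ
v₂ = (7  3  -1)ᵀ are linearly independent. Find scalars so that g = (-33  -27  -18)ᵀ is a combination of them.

g = -3v₁ - 3v₂

Solve the system with v₁, v₂ as columns and g as the right-hand side.
The system has the unique solution (α₁, α₂) = (-3, -3).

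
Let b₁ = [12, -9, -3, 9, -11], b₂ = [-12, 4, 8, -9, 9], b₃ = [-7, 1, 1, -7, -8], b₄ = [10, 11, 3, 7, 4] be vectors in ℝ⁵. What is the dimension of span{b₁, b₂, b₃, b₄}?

Put the 5×4 matrix [b₁|b₂|b₃|b₄] into echelon form.
There are 4 pivot columns, so rank = 4.

dim = 4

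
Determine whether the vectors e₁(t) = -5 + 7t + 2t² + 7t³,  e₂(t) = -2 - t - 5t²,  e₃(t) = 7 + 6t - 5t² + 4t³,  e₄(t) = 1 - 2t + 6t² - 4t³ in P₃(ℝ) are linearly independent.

linearly independent

Write each element as a coordinate vector in ℝ⁴ using {1, t, …, t³}.
Place the vectors as rows of a 4×4 matrix and reduce to echelon form.
The reduction yields 4 nonzero rows, so the rank is 4.
Since rank = 4 (the number of vectors), the set is linearly independent.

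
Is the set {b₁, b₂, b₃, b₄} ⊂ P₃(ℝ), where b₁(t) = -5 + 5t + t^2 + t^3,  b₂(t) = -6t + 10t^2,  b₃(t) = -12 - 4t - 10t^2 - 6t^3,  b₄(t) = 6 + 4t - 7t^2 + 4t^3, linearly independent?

linearly independent

Write each element as a coordinate vector in ℝ⁴ using {1, t, …, t^3}.
Row-reduce the matrix whose columns are b₁, b₂, b₃, b₄.
The reduction yields 4 nonzero rows, so the rank is 4.
Since rank = 4 (the number of vectors), the set is linearly independent.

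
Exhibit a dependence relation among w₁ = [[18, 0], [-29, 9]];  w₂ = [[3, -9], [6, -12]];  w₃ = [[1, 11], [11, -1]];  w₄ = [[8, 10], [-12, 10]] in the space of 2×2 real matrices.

w₁ - w₂ + w₃ - 2w₄ = 0

Pass to coordinate vectors relative to the basis {E₁₁, E₁₂, E₂₁, E₂₂}.
Write the vectors as columns of a matrix and find a nonzero vector in its null space.
A generator of the null space is (1, -1, 1, -2).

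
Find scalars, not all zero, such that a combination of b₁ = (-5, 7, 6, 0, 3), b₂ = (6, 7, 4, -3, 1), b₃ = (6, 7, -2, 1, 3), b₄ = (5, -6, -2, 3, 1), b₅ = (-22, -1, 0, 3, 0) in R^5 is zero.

Write the vectors as columns of a matrix and find a nonzero vector in its null space.
One solution (up to scaling) is (1, -2, 0, -1, -1).

b₁ - 2b₂ - b₄ - b₅ = 0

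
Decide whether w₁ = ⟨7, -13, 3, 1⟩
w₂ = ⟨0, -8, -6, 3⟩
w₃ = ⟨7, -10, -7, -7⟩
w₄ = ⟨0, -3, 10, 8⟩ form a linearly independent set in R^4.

linearly dependent

Place the vectors as rows of a 4×4 matrix and reduce to echelon form.
The reduction yields 3 nonzero rows, so the rank is 3.
Since rank 3 < 4, the set is linearly dependent.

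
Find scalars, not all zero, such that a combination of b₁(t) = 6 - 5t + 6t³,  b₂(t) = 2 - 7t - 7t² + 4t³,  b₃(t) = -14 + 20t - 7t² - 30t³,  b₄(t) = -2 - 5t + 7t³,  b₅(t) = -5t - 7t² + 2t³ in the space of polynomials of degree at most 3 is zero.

3b₁ + b₃ + 2b₄ - b₅ = 0

Pass to coordinate vectors relative to the basis {1, t, …, t³}.
Write the vectors as columns of a matrix and find a nonzero vector in its null space.
A generator of the null space is (3, 0, 1, 2, -1).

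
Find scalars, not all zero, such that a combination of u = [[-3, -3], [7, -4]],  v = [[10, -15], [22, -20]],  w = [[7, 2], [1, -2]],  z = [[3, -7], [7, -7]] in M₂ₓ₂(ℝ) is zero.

Write each element as a vector in ℝ⁴ using {E₁₁, E₁₂, E₂₁, E₂₂}.
Set up α₁u + … + α₄z = 0 and solve the homogeneous system.
The free variable yields coefficients (1, -1, 1, 2) (any nonzero multiple also works).

u - v + w + 2z = 0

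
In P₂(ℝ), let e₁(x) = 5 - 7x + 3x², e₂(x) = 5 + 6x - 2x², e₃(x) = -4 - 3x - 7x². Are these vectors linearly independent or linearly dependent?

Write each element as a coordinate vector in ℝ³ using {1, x, x²}.
Form the 3×3 matrix with these as columns; its determinant is -514.
A nonzero determinant means the columns are linearly independent.

linearly independent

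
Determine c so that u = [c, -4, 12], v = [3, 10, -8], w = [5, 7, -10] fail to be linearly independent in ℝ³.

c = -7

The set is linearly dependent precisely when det[u; v; w] = 0.
Cofactor expansion gives det = -44*c - 308.
Solving -44*c - 308 = 0 yields c = -7.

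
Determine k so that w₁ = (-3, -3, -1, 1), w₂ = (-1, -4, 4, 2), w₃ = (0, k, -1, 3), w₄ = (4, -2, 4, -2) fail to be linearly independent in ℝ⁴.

Dependence holds iff the 4×4 matrix [w₁ w₂ w₃ w₄] is singular.
The determinant works out to 198 - 22*k.
Solving 198 - 22*k = 0 yields k = 9.

k = 9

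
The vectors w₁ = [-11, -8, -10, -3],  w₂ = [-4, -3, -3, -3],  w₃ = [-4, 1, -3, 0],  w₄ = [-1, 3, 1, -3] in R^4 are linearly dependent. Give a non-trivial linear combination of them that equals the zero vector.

Set up α₁w₁ + … + α₄w₄ = 0 and solve the homogeneous system.
A generator of the null space is (1, -2, -1, 1).

w₁ - 2w₂ - w₃ + w₄ = 0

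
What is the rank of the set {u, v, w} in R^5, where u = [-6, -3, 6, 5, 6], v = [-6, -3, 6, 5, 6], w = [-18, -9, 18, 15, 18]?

Form the matrix with u, v, w as columns and reduce.
There is 1 pivot column, so rank = 1.

1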